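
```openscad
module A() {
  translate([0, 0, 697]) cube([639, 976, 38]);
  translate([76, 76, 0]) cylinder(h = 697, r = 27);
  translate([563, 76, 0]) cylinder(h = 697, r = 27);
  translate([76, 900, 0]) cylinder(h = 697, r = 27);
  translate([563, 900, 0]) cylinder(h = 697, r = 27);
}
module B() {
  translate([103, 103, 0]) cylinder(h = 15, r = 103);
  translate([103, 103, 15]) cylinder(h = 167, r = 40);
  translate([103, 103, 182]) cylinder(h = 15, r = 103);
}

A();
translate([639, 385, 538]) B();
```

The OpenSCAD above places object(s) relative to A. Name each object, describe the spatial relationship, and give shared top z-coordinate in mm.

Both tops at z = 735 mm.

A is a table. B is a spool. The spool is beside the table with their tops flush at z = 735. The shared top z-coordinate is 735 mm.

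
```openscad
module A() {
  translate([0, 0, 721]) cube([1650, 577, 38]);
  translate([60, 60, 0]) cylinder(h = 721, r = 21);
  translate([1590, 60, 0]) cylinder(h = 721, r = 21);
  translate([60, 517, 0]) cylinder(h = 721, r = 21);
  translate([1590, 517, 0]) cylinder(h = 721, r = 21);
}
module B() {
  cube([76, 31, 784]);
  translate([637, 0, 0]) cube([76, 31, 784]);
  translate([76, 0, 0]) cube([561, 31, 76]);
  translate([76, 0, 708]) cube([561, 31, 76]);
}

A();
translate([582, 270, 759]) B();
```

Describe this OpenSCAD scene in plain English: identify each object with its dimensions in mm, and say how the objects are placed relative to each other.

A is a table with a 1650×577 mm rectangular top, 38 mm thick, top surface at z = 759 mm, supported by four round legs of 42 mm diameter, each leg's bounding box inset 39 mm from the nearest pair of top edges, running from the floor.

B is a picture frame with a 561×632 mm rectangular opening (x by z) and a uniform 76 mm border on every side. Frame depth is 31 mm along y. It is built from two vertical stiles running the full outside height and two horizontal rails spanning the gap between the stiles.

The picture frame is on top of the table.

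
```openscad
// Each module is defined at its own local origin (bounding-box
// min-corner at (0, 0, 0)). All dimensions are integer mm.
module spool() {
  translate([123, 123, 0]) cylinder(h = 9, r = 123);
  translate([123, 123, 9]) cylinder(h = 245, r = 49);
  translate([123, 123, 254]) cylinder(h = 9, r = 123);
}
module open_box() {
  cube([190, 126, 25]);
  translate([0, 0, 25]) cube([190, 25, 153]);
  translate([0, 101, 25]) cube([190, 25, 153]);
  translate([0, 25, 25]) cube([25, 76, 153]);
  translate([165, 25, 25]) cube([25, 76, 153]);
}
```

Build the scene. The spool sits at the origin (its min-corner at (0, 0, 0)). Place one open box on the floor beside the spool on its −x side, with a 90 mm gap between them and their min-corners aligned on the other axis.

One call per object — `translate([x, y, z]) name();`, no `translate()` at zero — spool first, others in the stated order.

spool();
translate([-280, 0, 0]) open_box();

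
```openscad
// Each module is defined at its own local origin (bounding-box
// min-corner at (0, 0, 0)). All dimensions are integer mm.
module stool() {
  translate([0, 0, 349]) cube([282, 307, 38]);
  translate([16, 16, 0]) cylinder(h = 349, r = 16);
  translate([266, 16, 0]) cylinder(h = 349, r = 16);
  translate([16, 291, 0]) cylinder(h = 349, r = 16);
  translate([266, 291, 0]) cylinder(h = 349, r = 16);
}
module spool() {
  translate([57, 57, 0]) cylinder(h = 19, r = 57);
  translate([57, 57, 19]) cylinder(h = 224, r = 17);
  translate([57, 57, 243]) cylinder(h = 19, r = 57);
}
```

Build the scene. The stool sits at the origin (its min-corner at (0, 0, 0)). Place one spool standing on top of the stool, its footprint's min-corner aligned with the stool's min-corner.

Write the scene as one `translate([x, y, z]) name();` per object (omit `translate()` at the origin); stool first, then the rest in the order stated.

stool();
translate([0, 0, 387]) spool();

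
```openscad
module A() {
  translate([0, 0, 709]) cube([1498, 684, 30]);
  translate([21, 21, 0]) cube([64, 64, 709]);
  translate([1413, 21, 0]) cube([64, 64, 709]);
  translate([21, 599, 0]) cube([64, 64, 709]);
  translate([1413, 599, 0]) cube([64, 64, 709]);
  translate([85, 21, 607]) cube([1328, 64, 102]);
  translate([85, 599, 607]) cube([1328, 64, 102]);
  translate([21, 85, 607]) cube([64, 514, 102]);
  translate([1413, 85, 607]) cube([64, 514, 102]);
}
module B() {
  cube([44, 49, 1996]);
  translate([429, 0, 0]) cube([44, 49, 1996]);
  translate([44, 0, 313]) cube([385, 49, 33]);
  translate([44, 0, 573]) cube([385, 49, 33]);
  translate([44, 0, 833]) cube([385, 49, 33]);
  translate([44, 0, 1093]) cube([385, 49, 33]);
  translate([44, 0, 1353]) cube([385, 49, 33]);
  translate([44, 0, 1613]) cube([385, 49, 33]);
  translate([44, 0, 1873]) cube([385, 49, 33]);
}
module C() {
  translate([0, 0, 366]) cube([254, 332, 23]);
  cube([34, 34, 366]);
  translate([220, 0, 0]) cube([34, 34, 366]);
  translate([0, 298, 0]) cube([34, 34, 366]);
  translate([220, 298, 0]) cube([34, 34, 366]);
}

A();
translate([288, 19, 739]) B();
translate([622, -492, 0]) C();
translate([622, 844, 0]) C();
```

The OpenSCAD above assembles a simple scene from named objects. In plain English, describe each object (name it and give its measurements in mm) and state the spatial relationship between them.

A is a table: top 1498 mm (x) × 684 mm (y), 30 mm thick, upper face at z = 739 mm, on four 64×64 mm square legs, each inset 21 mm from the nearest pair of top edges, running from z = 0 to the bottom of the top. Four apron rails, 64 mm thick and 102 mm tall, run between adjacent legs with their top edges flush with the underside of the top and their outer faces flush with the legs' outer faces.

B is a straight ladder. Two 44×49 mm vertical rails, 1996 mm tall, stand 473 mm apart (outside-to-outside) with their front faces coplanar on the −y side. 7 rungs, each 49 mm deep and 33 mm tall, span between the inner faces of the rails, front faces flush with the rails. The lowest rung's underside is at z = 313 mm and rungs are spaced 260 mm apart (underside to underside).

C is a four-legged stool. The seat is 254×332 mm, 23 mm thick, top at z = 389 mm. It stands on four square legs, each 34×34 mm in cross-section, from z = 0 to the seat underside, each flush with a corner of the seat.

The ladder is on top of the table. Two stools sit around the table at the −y, +y sides.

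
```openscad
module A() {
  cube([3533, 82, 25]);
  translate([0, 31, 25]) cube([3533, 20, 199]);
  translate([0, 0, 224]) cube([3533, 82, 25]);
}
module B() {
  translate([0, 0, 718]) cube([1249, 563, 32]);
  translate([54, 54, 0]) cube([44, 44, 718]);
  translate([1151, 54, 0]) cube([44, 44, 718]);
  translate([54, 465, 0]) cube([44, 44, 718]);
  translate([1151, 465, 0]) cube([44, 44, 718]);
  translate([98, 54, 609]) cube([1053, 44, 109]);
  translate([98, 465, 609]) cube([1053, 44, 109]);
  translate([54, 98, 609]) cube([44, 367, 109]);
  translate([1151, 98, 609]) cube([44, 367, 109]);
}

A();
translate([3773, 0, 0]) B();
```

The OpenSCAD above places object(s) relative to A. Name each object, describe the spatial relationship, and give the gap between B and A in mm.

A is an I-beam. B is a table. The table is on the floor beside the I-beam on its +x side. The gap between the table and the I-beam is 240 mm.

The table's nearest face is 240 mm from the I-beam's +x face.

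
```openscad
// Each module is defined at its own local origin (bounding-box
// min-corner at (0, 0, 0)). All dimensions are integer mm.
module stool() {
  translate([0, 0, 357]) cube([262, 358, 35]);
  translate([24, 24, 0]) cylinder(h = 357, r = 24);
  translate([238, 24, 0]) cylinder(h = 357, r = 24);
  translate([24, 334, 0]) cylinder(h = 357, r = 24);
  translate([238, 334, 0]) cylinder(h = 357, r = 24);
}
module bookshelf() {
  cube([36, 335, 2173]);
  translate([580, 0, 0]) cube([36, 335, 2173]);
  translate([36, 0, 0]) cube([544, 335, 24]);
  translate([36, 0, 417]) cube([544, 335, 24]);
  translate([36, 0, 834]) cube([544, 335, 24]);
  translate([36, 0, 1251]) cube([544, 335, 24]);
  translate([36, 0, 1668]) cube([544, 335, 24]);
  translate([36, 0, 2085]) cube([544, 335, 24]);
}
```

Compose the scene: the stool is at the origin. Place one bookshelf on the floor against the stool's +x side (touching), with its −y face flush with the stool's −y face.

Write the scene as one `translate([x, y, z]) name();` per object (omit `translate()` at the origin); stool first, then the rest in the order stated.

stool();
translate([262, 0, 0]) bookshelf();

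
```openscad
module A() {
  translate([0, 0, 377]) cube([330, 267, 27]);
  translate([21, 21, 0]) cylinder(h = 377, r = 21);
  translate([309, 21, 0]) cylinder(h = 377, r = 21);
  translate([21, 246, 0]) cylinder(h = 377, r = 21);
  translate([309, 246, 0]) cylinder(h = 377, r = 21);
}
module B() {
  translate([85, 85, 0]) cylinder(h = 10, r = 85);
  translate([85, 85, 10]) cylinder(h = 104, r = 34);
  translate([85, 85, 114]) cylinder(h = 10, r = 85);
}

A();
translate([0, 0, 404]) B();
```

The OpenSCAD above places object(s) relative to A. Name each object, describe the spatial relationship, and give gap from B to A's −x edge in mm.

The spool's min-x is at 0; the stool's min-x is 0; gap = 0 mm.

A is a stool. B is a spool. The spool is on top of the stool. The gap from the spool to the stool's −x edge is 0 mm.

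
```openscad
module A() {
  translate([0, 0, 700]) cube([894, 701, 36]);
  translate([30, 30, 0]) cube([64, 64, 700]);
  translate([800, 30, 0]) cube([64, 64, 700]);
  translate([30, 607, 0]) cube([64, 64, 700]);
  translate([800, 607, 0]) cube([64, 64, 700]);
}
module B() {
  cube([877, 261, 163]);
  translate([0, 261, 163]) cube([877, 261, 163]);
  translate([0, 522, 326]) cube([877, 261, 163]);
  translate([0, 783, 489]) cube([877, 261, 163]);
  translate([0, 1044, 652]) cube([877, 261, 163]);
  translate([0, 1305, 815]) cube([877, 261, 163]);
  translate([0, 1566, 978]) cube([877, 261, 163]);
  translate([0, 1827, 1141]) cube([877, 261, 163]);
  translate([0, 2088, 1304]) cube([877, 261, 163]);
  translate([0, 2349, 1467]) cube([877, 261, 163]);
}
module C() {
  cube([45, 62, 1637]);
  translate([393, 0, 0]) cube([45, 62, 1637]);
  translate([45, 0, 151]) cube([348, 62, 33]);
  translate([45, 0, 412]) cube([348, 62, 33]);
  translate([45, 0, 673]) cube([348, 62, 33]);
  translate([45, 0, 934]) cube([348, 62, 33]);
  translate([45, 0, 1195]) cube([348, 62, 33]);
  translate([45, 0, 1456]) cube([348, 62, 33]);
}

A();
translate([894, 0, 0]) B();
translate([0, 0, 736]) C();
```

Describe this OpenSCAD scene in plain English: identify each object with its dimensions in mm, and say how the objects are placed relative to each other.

A is a rectangular dining table. The top is 894×701×36 mm with its upper surface at z = 736 mm. It stands on four 64×64 mm square legs, each inset 30 mm from the nearest pair of top edges, running from the floor to the underside of the top.

B is a run of 10 identical solid stair steps. Each tread is 877×261 mm and each step block is 163 mm high. Step 1 rests on the floor; step k is offset from step 1 by (k−1)×261 mm in y and (k−1)×163 mm in z.

C is a wooden ladder with two side rails of 45×62 mm section and 1637 mm height, set 438 mm apart overall. Between them run 6 rectangular rungs (62 mm deep, 33 mm thick), front faces flush with the rails' −y face. The bottom of the first rung is 151 mm above the floor and each subsequent rung is 261 mm higher than the one below.

The staircase is against the table's +x side, with their −y faces flush. The ladder is on top of the table.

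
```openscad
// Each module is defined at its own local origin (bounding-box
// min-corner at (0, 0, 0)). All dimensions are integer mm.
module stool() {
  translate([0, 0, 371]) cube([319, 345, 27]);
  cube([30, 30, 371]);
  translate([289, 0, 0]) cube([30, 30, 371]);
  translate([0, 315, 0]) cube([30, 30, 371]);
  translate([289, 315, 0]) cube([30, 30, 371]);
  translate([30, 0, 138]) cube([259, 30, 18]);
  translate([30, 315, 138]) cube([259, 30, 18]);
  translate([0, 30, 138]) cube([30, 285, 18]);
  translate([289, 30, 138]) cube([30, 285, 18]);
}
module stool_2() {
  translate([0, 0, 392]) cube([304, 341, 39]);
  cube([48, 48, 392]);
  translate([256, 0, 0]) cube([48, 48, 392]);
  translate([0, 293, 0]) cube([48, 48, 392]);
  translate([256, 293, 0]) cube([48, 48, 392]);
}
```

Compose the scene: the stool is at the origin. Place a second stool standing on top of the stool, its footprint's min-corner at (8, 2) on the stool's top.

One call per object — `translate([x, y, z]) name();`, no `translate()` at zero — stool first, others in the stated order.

stool();
translate([8, 2, 398]) stool_2();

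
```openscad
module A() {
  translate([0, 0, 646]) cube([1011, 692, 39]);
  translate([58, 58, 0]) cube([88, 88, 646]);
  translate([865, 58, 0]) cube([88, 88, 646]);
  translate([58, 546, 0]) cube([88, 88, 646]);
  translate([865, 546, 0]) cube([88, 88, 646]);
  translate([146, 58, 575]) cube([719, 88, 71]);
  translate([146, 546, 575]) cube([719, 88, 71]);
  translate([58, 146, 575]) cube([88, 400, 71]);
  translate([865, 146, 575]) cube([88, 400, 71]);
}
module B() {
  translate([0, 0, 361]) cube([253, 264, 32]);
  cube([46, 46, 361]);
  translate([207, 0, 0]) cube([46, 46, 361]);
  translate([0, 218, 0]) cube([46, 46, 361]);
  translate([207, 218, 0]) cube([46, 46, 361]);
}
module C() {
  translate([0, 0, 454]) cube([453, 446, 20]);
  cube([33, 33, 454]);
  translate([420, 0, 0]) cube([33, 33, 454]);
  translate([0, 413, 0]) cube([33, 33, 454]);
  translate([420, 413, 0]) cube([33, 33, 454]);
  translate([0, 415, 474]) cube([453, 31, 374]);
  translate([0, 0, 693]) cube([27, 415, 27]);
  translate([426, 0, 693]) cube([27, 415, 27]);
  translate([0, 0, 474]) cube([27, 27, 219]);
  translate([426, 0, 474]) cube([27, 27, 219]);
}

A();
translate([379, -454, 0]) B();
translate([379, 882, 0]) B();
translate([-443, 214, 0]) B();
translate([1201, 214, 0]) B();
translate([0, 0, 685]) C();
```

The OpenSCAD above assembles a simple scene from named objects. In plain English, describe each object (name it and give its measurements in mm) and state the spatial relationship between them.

A is a rectangular dining table. The top is 1011×692×39 mm with its upper surface at z = 685 mm. It stands on four 88×88 mm square legs, each inset 58 mm from the nearest pair of top edges, running from the floor to the underside of the top. Four apron rails, 88 mm thick and 71 mm tall, run between adjacent legs with their top edges flush with the underside of the top and their outer faces flush with the legs' outer faces.

B is a simple wooden stool: a rectangular seat 253 mm (x) by 264 mm (y), 32 mm thick, top face at z = 393 mm, on four square legs, each 46×46 mm in cross-section. The legs rest on z = 0, each flush with a corner of the seat.

C is a chair: 453×446 mm seat, 20 mm thick, top at z = 474 mm, on four 33 mm square corner legs flush with the seat edges. A 31 mm thick backrest slab spans the full seat width, extending 374 mm above the seat top, its back face flush with the seat's +y edge. Two armrests of 27×27 mm section run along each side from the seat's front edge to the front of the backrest, top faces 246 mm above the seat top and outer faces flush with the seat's x-edges; a 27×27 mm post under the front of each armrest stands on the seat at the front corner.

Four stools sit around the table at the −y, +y, −x, +x sides. The chair is on top of the table.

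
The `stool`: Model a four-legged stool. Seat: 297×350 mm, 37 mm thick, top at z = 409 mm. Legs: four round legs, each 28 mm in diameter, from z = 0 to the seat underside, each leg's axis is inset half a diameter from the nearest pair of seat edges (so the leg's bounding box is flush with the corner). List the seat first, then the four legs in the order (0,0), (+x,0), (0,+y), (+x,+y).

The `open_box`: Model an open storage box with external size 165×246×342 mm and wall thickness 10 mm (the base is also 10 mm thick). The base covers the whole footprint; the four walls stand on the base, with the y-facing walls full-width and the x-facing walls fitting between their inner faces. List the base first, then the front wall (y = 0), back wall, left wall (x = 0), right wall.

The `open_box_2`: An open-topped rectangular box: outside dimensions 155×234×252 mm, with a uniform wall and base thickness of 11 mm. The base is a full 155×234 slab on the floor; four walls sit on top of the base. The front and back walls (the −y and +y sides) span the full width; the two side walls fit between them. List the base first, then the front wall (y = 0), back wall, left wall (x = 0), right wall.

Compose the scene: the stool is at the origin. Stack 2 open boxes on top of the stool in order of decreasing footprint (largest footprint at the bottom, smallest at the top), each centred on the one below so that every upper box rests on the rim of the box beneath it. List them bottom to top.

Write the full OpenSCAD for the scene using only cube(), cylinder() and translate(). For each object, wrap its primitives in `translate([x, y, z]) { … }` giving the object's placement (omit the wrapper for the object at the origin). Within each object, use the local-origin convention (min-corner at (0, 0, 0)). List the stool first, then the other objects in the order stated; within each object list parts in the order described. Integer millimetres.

translate([0, 0, 372]) cube([297, 350, 37]);
translate([14, 14, 0]) cylinder(h = 372, r = 14);
translate([283, 14, 0]) cylinder(h = 372, r = 14);
translate([14, 336, 0]) cylinder(h = 372, r = 14);
translate([283, 336, 0]) cylinder(h = 372, r = 14);
translate([66, 52, 409]) {
  cube([165, 246, 10]);
  translate([0, 0, 10]) cube([165, 10, 332]);
  translate([0, 236, 10]) cube([165, 10, 332]);
  translate([0, 10, 10]) cube([10, 226, 332]);
  translate([155, 10, 10]) cube([10, 226, 332]);
}
translate([71, 58, 751]) {
  cube([155, 234, 11]);
  translate([0, 0, 11]) cube([155, 11, 241]);
  translate([0, 223, 11]) cube([155, 11, 241]);
  translate([0, 11, 11]) cube([11, 212, 241]);
  translate([144, 11, 11]) cube([11, 212, 241]);
}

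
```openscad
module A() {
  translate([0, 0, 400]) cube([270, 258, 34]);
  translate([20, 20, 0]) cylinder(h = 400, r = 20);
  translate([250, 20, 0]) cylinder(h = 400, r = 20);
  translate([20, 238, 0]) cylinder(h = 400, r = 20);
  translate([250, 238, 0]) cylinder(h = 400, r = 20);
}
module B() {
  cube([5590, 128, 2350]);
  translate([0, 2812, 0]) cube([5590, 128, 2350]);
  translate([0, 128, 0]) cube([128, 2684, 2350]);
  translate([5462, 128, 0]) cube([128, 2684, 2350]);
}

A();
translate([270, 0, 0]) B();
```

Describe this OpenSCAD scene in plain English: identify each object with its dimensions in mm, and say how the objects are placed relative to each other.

A is a four-legged stool. The seat is 270×258 mm, 34 mm thick, top at z = 434 mm. It stands on four round legs, each 40 mm in diameter, from z = 0 to the seat underside, each leg's axis is inset half a diameter from the nearest pair of seat edges (so the leg's bounding box is flush with the corner).

B is the wall frame of a small rectangular building: four walls, each 2350 mm tall and 128 mm thick, enclosing a footprint 5590 mm (x) by 2940 mm (y) outside-to-outside, with no floor or roof. The front and back walls (the −y and +y sides) span the full width; the two side walls fit between them.

The house frame is against the stool's +x side, with their −y faces flush.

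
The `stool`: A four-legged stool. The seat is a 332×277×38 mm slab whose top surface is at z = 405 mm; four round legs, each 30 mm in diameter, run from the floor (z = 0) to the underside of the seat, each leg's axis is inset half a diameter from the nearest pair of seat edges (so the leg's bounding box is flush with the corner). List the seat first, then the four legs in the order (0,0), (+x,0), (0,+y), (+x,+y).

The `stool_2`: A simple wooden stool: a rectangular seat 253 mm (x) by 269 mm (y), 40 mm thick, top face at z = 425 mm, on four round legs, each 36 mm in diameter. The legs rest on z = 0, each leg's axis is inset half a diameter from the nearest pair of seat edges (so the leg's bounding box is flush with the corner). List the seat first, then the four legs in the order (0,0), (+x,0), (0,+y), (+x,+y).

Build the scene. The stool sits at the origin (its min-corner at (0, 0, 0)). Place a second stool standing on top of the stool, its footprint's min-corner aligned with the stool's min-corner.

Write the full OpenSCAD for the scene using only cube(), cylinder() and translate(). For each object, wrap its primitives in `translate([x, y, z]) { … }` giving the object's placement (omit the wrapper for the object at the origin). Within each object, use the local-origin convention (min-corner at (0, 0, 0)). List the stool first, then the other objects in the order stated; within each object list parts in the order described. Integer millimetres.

translate([0, 0, 367]) cube([332, 277, 38]);
translate([15, 15, 0]) cylinder(h = 367, r = 15);
translate([317, 15, 0]) cylinder(h = 367, r = 15);
translate([15, 262, 0]) cylinder(h = 367, r = 15);
translate([317, 262, 0]) cylinder(h = 367, r = 15);
translate([0, 0, 405]) {
  translate([0, 0, 385]) cube([253, 269, 40]);
  translate([18, 18, 0]) cylinder(h = 385, r = 18);
  translate([235, 18, 0]) cylinder(h = 385, r = 18);
  translate([18, 251, 0]) cylinder(h = 385, r = 18);
  translate([235, 251, 0]) cylinder(h = 385, r = 18);
}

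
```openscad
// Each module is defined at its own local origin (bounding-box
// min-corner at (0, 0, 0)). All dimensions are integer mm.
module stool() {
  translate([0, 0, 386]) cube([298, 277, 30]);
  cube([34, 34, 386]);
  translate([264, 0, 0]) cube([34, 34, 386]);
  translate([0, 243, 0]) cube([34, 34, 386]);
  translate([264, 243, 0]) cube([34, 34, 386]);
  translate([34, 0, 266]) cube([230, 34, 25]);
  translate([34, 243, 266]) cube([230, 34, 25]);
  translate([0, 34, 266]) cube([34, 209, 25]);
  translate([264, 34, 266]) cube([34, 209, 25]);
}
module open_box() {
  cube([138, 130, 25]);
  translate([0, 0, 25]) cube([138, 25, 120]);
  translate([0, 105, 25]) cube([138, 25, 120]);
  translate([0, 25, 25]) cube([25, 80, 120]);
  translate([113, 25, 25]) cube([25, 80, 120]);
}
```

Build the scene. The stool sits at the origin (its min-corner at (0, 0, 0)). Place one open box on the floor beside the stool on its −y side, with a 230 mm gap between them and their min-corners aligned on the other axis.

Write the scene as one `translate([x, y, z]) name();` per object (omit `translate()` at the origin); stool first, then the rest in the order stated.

stool();
translate([0, -360, 0]) open_box();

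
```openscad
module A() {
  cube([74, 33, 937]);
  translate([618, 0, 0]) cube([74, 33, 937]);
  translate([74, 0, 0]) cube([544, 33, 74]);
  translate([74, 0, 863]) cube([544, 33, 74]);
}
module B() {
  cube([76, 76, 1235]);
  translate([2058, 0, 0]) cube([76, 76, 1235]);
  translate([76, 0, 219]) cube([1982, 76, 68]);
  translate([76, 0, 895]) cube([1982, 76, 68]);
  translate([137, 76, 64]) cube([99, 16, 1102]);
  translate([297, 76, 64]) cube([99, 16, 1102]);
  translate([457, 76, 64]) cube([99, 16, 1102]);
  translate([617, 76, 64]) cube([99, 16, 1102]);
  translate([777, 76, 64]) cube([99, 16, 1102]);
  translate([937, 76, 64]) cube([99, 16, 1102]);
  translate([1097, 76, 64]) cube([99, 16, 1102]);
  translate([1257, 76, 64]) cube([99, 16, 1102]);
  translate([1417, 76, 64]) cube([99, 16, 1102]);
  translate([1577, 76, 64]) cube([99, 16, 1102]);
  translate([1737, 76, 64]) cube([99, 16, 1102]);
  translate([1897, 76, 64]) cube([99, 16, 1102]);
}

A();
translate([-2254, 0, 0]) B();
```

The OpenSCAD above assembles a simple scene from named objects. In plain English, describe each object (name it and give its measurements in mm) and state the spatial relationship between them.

A is a rectangular picture frame lying in the x–z plane (depth along y). The opening is 544 mm wide (x) by 789 mm tall (z), surrounded by a border 74 mm wide on all four sides. The frame is 33 mm deep and is made of two full-height vertical stiles with two horizontal rails fitted between them.

B is a fence section. Two 76×76 mm posts, 1235 mm tall, stand on the floor with a clear span of 1982 mm between their inner faces. Two horizontal rails of 76×68 mm section span the gap between the posts with their undersides at z = 219 mm and z = 895 mm, flush with the posts' −y face. 12 pickets, each 99 mm wide, 16 mm thick and 1102 mm tall, are fixed to the +y face of the rails with their bottoms at z = 64 mm, evenly spaced across the span with equal gaps (rounded down to the nearest mm) at the −x end and between each pair — any rounding remainder accumulates at the +x end.

The fence section is on the floor beside the picture frame on its −x side.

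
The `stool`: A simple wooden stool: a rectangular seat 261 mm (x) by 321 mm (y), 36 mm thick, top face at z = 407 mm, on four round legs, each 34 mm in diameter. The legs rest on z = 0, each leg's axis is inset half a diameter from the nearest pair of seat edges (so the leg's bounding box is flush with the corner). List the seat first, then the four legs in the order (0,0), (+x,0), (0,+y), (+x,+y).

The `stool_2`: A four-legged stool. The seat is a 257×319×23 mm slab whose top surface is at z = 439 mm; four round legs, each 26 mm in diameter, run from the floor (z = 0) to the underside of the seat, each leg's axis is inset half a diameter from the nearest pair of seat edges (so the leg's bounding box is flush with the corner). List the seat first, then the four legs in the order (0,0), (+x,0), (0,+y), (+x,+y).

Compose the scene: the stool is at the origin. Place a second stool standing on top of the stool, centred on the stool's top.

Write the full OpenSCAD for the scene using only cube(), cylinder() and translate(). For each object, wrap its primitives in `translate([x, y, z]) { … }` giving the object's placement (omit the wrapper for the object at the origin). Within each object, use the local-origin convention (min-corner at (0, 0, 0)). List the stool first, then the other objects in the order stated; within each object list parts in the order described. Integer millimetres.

translate([0, 0, 371]) cube([261, 321, 36]);
translate([17, 17, 0]) cylinder(h = 371, r = 17);
translate([244, 17, 0]) cylinder(h = 371, r = 17);
translate([17, 304, 0]) cylinder(h = 371, r = 17);
translate([244, 304, 0]) cylinder(h = 371, r = 17);
translate([2, 1, 407]) {
  translate([0, 0, 416]) cube([257, 319, 23]);
  translate([13, 13, 0]) cylinder(h = 416, r = 13);
  translate([244, 13, 0]) cylinder(h = 416, r = 13);
  translate([13, 306, 0]) cylinder(h = 416, r = 13);
  translate([244, 306, 0]) cylinder(h = 416, r = 13);
}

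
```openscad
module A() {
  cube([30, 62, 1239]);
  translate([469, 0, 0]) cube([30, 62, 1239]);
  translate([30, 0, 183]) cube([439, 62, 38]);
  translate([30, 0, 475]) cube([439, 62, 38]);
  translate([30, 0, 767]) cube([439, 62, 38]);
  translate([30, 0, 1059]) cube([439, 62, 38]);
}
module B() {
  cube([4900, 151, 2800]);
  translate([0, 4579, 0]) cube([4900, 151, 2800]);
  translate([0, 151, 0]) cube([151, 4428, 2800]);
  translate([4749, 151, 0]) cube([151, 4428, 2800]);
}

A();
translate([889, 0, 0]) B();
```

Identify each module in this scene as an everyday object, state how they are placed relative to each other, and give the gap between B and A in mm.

The house frame's nearest face is 390 mm from the ladder's +x face.

A is a ladder. B is a house frame. The house frame is on the floor beside the ladder on its +x side. The gap between the house frame and the ladder is 390 mm.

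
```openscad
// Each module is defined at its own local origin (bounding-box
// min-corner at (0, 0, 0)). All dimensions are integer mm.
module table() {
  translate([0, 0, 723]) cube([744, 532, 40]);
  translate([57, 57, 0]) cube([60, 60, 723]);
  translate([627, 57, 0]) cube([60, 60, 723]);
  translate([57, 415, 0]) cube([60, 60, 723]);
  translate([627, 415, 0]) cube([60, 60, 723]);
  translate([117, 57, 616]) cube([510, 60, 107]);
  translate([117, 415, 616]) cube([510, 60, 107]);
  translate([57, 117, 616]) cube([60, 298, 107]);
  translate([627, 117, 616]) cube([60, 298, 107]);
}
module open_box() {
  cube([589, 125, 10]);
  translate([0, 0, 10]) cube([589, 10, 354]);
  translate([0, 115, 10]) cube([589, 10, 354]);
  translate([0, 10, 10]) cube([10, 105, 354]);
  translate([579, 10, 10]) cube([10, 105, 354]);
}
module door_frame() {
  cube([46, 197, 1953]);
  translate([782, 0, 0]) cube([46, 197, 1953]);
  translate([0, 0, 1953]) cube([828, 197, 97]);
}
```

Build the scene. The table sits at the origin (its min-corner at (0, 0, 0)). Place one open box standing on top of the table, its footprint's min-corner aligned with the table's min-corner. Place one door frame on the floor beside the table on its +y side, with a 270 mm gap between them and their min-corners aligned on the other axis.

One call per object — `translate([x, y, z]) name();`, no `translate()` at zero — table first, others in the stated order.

table();
translate([0, 0, 763]) open_box();
translate([0, 802, 0]) door_frame();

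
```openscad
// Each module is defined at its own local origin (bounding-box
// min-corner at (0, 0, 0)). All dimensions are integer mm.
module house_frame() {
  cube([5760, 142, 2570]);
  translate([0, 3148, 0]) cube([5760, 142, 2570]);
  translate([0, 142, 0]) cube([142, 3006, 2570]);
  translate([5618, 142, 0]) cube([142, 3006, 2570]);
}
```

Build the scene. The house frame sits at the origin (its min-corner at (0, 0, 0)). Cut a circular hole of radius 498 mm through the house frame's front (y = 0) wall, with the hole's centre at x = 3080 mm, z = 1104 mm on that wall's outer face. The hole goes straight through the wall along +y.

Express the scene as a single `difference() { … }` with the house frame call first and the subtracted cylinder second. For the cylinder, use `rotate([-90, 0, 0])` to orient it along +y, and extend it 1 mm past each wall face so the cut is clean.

difference() {
  house_frame();
  translate([3080, -1, 1104]) rotate([-90, 0, 0]) cylinder(h = 144, r = 498);
}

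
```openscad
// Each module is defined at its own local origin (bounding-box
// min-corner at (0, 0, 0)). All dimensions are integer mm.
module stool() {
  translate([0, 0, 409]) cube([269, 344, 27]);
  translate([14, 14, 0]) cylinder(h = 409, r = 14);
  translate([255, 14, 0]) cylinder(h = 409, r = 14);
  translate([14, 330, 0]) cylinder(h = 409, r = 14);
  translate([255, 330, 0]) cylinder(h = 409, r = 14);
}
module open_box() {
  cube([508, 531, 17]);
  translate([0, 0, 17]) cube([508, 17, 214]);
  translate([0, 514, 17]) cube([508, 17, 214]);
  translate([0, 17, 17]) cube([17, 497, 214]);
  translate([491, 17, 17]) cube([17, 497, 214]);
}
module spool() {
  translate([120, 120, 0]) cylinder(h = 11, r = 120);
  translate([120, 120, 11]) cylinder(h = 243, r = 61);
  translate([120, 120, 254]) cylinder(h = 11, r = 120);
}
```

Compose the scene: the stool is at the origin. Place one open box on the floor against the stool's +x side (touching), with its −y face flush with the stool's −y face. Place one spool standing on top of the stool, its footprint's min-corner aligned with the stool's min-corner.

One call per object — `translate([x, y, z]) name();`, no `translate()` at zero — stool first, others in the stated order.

stool();
translate([269, 0, 0]) open_box();
translate([0, 0, 436]) spool();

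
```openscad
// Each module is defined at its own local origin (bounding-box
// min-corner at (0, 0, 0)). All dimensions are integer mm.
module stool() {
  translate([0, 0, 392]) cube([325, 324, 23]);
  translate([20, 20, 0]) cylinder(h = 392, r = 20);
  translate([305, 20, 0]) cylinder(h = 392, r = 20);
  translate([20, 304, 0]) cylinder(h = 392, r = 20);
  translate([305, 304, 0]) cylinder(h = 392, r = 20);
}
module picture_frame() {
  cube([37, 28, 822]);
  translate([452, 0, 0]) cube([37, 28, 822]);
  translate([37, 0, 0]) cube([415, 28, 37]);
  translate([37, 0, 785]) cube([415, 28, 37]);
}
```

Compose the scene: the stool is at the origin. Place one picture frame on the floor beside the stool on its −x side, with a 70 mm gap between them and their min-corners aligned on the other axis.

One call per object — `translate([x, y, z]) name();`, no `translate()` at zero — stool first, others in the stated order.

stool();
translate([-559, 0, 0]) picture_frame();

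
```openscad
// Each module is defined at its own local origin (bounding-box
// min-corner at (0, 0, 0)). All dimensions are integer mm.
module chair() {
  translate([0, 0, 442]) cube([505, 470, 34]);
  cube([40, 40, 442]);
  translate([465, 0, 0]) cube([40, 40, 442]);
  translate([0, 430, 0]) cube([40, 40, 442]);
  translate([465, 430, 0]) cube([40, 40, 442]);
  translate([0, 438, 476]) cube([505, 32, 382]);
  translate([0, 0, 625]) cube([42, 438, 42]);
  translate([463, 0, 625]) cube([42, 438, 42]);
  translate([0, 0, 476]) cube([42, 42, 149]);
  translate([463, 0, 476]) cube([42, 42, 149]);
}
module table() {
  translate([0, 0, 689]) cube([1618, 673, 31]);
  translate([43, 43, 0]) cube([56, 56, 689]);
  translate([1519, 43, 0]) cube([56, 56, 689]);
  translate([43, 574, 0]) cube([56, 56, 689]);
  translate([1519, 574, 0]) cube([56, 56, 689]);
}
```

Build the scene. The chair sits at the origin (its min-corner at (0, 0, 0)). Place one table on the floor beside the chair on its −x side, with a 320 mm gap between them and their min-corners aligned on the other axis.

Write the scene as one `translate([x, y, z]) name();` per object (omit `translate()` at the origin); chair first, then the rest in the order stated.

chair();
translate([-1938, 0, 0]) table();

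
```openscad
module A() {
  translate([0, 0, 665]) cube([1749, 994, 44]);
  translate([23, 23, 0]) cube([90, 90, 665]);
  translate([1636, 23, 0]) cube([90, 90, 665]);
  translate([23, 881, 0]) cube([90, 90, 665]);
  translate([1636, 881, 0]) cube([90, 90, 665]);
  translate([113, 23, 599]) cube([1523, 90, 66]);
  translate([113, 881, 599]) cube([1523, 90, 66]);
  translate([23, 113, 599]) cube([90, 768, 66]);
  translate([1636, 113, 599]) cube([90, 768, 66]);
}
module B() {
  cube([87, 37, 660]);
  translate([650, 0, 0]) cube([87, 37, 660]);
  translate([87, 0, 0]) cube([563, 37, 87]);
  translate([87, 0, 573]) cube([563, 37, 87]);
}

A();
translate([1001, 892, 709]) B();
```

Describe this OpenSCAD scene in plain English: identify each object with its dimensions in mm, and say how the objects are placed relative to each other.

A is a table: top 1749 mm (x) × 994 mm (y), 44 mm thick, upper face at z = 709 mm, on four 90×90 mm square legs, each inset 23 mm from the nearest pair of top edges, running from z = 0 to the bottom of the top. Four apron rails, 90 mm thick and 66 mm tall, run between adjacent legs with their top edges flush with the underside of the top and their outer faces flush with the legs' outer faces.

B is a rectangular picture frame lying in the x–z plane (depth along y). The opening is 563 mm wide (x) by 486 mm tall (z), surrounded by a border 87 mm wide on all four sides. The frame is 37 mm deep and is made of two full-height vertical stiles with two horizontal rails fitted between them.

The picture frame is on top of the table.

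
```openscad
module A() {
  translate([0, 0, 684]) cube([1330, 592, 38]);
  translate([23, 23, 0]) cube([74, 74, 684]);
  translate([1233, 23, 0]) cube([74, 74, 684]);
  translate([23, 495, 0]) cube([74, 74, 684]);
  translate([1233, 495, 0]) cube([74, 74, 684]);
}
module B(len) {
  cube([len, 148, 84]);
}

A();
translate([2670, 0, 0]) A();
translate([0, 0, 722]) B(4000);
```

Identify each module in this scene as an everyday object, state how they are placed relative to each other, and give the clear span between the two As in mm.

Second table starts at x = 2670; first ends at x = 1330; clear span = 2670 − 1330 = 1340 mm.

A is a table. B is a beam. A beam spans the tops of two tables. The clear span between the two tables is 1340 mm.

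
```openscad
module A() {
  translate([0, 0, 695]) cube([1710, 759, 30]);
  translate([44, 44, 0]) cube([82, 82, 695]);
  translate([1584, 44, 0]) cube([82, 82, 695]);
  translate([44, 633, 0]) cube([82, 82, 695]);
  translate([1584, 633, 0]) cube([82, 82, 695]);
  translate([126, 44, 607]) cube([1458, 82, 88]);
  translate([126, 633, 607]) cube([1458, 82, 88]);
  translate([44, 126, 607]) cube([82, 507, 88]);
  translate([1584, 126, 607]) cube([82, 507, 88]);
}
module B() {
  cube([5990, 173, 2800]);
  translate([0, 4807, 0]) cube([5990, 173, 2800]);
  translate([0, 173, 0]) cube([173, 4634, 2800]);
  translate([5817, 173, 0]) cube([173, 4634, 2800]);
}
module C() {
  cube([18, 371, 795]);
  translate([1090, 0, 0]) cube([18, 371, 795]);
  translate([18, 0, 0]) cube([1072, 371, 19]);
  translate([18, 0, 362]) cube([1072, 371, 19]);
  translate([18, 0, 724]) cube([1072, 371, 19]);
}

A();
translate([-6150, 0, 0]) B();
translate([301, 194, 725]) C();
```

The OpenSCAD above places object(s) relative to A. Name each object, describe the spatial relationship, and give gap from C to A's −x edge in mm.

The bookshelf's min-x is at 301; the table's min-x is 0; gap = 301 mm.

A is a table. B is a house frame. C is a bookshelf. The house frame is on the floor beside the table on its −x side. The bookshelf is on top of the table, centred. The gap from the bookshelf to the table's −x edge is 301 mm.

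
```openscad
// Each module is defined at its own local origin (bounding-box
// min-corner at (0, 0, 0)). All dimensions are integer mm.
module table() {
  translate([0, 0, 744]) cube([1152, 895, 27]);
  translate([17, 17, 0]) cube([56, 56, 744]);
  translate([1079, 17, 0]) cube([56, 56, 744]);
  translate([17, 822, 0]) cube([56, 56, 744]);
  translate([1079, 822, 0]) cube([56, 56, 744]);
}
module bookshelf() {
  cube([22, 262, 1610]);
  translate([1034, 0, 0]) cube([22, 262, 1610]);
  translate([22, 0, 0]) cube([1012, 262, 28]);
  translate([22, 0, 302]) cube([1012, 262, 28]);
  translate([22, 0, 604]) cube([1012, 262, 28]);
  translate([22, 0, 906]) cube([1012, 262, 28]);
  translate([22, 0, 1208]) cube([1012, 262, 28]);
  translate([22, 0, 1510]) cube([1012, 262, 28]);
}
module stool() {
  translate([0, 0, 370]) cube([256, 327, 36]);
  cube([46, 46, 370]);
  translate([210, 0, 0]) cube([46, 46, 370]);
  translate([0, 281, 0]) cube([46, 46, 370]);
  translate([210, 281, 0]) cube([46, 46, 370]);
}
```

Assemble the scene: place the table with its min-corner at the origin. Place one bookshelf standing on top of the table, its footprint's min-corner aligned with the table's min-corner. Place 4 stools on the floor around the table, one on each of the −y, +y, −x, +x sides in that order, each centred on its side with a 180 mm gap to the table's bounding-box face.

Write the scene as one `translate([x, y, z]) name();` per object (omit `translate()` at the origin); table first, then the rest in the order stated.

table();
translate([0, 0, 771]) bookshelf();
translate([448, -507, 0]) stool();
translate([448, 1075, 0]) stool();
translate([-436, 284, 0]) stool();
translate([1332, 284, 0]) stool();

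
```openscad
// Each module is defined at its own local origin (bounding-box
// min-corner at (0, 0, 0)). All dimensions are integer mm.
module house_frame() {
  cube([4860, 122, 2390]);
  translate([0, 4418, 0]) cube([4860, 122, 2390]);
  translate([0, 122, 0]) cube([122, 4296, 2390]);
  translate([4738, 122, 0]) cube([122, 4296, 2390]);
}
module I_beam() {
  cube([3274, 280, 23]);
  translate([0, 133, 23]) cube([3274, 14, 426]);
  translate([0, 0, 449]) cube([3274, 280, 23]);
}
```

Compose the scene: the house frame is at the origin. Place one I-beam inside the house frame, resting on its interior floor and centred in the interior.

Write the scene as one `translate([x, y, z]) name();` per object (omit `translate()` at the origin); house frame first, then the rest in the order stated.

house_frame();
translate([793, 2130, 0]) I_beam();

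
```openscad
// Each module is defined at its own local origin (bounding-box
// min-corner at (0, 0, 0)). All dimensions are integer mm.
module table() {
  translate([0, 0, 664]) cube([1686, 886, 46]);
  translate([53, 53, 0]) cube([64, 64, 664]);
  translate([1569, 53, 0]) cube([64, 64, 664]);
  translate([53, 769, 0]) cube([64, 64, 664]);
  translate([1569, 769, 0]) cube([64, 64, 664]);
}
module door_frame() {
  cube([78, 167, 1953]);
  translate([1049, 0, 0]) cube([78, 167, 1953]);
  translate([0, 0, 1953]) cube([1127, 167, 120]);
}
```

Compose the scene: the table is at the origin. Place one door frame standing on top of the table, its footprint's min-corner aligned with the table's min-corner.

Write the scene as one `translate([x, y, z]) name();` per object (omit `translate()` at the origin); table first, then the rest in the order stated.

table();
translate([0, 0, 710]) door_frame();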